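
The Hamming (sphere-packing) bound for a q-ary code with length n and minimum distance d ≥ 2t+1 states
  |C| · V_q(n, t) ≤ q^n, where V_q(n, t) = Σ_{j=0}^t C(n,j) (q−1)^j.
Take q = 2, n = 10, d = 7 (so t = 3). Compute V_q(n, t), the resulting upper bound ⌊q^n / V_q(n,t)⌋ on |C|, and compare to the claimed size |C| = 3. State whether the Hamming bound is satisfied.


V_q(n, t) = 176, q^n = 1024, Hamming bound = 5, |C| = 3 ≤ bound (satisfied).

Step 1: Compute V_q(n, t) = Σ_{j=0}^3 C(n, j) (q−1)^j.
  j = 0: C(10,0)·(1)^0 = 1·1 = 1.
  j = 1: C(10,1)·(1)^1 = 10·1 = 10.
  j = 2: C(10,2)·(1)^2 = 45·1 = 45.
  j = 3: C(10,3)·(1)^3 = 120·1 = 120.
  V_q(n, t) = 1 + 10 + 45 + 120 = 176.
Step 2: q^n = 2^10 = 1024.
Step 3: Hamming bound ⌊q^n / V_q(n,t)⌋ = ⌊1024/176⌋ = 5.
Step 4: Compare |C| = 3 to 5: satisfied.
The claimed |C| lies below the Hamming bound.


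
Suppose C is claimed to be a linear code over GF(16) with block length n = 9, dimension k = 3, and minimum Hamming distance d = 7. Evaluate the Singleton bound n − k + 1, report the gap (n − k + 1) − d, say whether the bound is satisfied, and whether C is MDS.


Singleton RHS = n − k + 1 = 7, slack = 0, bound satisfied, MDS.

Singleton bound: d ≤ n − k + 1.
Here n = 9, k = 3, so n − k + 1 = 7.
Given d = 7, check d ≤ 7: YES.
Slack = (n − k + 1) − d = 0.
The code is MDS (slack = 0).
Description: the claimed parameters are [9, 3, 7]_16; such a code would be MDS (meets Singleton bound).


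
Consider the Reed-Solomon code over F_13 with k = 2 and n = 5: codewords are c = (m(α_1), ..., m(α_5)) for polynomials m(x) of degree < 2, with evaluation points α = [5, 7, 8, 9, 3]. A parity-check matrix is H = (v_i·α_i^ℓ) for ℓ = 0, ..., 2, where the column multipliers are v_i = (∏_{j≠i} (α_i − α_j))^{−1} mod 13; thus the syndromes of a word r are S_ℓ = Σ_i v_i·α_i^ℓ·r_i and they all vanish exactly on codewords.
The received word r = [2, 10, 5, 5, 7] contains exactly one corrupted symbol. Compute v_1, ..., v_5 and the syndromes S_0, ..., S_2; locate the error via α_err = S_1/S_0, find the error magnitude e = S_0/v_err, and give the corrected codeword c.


S = (11, 10, 2), error at position 3, error magnitude e = 4, c = [2, 10, 1, 5, 7].

Step 1: column multipliers v_i = (∏_{j≠i}(α_i − α_j))^{−1} mod 13.
  i = 1 (α = 5): (5−7)(5−8)(5−9)(5−3) = (−2)·(−3)·(−4)·2 = −48 ≡ 4, so v_1 = 4^{−1} = 10 (mod 13).
  i = 2 (α = 7): (7−5)(7−8)(7−9)(7−3) = 2·(−1)·(−2)·4 = 16 ≡ 3, so v_2 = 3^{−1} = 9 (mod 13).
  i = 3 (α = 8): (8−5)(8−7)(8−9)(8−3) = 3·1·(−1)·5 = −15 ≡ 11, so v_3 = 11^{−1} = 6 (mod 13).
  i = 4 (α = 9): (9−5)(9−7)(9−8)(9−3) = 4·2·1·6 = 48 ≡ 9, so v_4 = 9^{−1} = 3 (mod 13).
  i = 5 (α = 3): (3−5)(3−7)(3−8)(3−9) = (−2)·(−4)·(−5)·(−6) = 240 ≡ 6, so v_5 = 6^{−1} = 11 (mod 13).
  v = [10, 9, 6, 3, 11].
Step 2: syndromes of r = [2, 10, 5, 5, 7] (all sums mod 13).
  S_0 = Σ v_i r_i = 10·2 + 9·10 + 6·5 + 3·5 + 11·7 = 232 ≡ 11.
  S_1 = Σ v_i α_i r_i = 10·5·2 + 9·7·10 + 6·8·5 + 3·9·5 + 11·3·7 = 1336 ≡ 10.
  α_i^2 mod 13 = [12, 10, 12, 3, 9].
  S_2 = Σ v_i α_i^2 r_i = 10·12·2 + 9·10·10 + 6·12·5 + 3·3·5 + 11·9·7 = 2238 ≡ 2.
  S = (11, 10, 2) ≠ 0, so r is not a codeword (an error is present).
Step 3: locate the error. For a single error e at position i, S_ℓ = v_i·e·α_i^ℓ, so α_err = S_1/S_0.
  S_0^{−1} = 11^{−1} = 6 (mod 13), so α_err = 10·6 = 60 ≡ 8 = α_3. Error position i = 3.
  Consistency check: S_2/S_1 = 2·4 = 8 ≡ 8 = α_err ✓ (single-error assumption holds).
Step 4: error magnitude e = S_0/v_3 = S_0·∏_{j≠3}(α_3 − α_j) = 11·11 = 121 ≡ 4 (mod 13).
Step 5: correct position 3: c_3 = r_3 − e = 5 − 4 ≡ 1 (mod 13). Hence c = [2, 10, 1, 5, 7].
  Check: interpolating c through the α_i gives m(x) = 8 + 4·x (degree < 2) with m(α_i) = c_i for every i, so c is indeed a codeword.


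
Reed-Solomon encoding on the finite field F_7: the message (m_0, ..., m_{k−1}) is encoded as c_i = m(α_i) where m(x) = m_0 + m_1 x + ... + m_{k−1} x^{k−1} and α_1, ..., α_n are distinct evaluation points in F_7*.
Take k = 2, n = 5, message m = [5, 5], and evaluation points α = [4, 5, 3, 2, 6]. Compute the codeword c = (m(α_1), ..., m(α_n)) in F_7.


c = [4, 2, 6, 1, 0]

Message polynomial: m(x) = 5 + 5·x (mod 7).
For each evaluation point α_i, compute m(α_i) mod 7:
  α_1 = 4: Horner steps 5 → 4, so m(4) = 4.
  α_2 = 5: Horner steps 5 → 2, so m(5) = 2.
  α_3 = 3: Horner steps 5 → 6, so m(3) = 6.
  α_4 = 2: Horner steps 5 → 1, so m(2) = 1.
  α_5 = 6: Horner steps 5 → 0, so m(6) = 0.
Codeword c = [4, 2, 6, 1, 0] ∈ F_7^5.


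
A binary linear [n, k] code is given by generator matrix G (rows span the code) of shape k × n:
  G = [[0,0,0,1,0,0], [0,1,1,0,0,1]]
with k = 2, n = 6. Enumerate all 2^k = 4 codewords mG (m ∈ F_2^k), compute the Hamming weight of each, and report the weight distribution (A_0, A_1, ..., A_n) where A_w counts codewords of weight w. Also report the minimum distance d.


Weight distribution: A_0 = 1, A_1 = 1, A_3 = 1, A_4 = 1. Minimum distance d = 1.

Enumerate all 2^2 = 4 messages m ∈ F_2^2.
For each, compute codeword c = mG in F_2^6, then tally its weight.
  m = 00 → c = 000000, weight = 0.
  m = 10 → c = 000100, weight = 1.
  m = 01 → c = 011001, weight = 3.
  m = 11 → c = 011101, weight = 4.
Tally weights:
  weight 0: 1 codewords.
  weight 1: 1 codewords.
  weight 3: 1 codewords.
  weight 4: 1 codewords.
Minimum distance d = smallest w > 0 with A_w > 0 = 1.
Sanity: Σ A_w = 4 = 2^2 = 4 ✓.


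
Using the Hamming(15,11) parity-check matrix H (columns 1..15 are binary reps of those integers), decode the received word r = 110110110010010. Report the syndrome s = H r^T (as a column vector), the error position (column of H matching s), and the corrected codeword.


s = (1, 0, 0, 0)^T, error position = 8, corrected codeword c = 110110100010010

Compute s = H r^T mod 2 one row at a time:
  s_1 = 1 + 0 + 0 + 1 + 0 + 0 + 1 + 0 = 3 ≡ 1 (mod 2).
  s_2 = 1 + 1 + 0 + 1 + 0 + 0 + 1 + 0 = 4 ≡ 0 (mod 2).
  s_3 = 1 + 0 + 0 + 1 + 0 + 1 + 1 + 0 = 4 ≡ 0 (mod 2).
  s_4 = 1 + 0 + 1 + 1 + 0 + 1 + 0 + 0 = 4 ≡ 0 (mod 2).
s = (1, 0, 0, 0)^T — this equals column 8 of H (binary 1000), so error is at position 8.
Correct: flip bit 8 of r = 110110110010010 to get c = 110110100010010.


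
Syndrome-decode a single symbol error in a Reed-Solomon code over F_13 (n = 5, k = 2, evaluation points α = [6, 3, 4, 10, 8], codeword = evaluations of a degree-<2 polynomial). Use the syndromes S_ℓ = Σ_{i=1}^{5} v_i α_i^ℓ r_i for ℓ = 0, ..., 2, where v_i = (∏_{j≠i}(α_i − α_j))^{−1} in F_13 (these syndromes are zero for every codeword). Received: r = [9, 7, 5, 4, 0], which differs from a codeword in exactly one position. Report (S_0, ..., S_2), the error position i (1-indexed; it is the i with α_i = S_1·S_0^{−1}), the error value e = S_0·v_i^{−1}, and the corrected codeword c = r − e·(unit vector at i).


S = (4, 12, 10), error at position 2, error magnitude e = 4, c = [9, 3, 5, 4, 0].

Step 1: column multipliers v_i = (∏_{j≠i}(α_i − α_j))^{−1} mod 13.
  i = 1 (α = 6): (6−3)(6−4)(6−10)(6−8) = 3·2·(−4)·(−2) = 48 ≡ 9, so v_1 = 9^{−1} = 3 (mod 13).
  i = 2 (α = 3): (3−6)(3−4)(3−10)(3−8) = (−3)·(−1)·(−7)·(−5) = 105 ≡ 1, so v_2 = 1^{−1} = 1 (mod 13).
  i = 3 (α = 4): (4−6)(4−3)(4−10)(4−8) = (−2)·1·(−6)·(−4) = −48 ≡ 4, so v_3 = 4^{−1} = 10 (mod 13).
  i = 4 (α = 10): (10−6)(10−3)(10−4)(10−8) = 4·7·6·2 = 336 ≡ 11, so v_4 = 11^{−1} = 6 (mod 13).
  i = 5 (α = 8): (8−6)(8−3)(8−4)(8−10) = 2·5·4·(−2) = −80 ≡ 11, so v_5 = 11^{−1} = 6 (mod 13).
  v = [3, 1, 10, 6, 6].
Step 2: syndromes of r = [9, 7, 5, 4, 0] (all sums mod 13).
  S_0 = Σ v_i r_i = 3·9 + 1·7 + 10·5 + 6·4 + 6·0 = 108 ≡ 4.
  S_1 = Σ v_i α_i r_i = 3·6·9 + 1·3·7 + 10·4·5 + 6·10·4 + 6·8·0 = 623 ≡ 12.
  α_i^2 mod 13 = [10, 9, 3, 9, 12].
  S_2 = Σ v_i α_i^2 r_i = 3·10·9 + 1·9·7 + 10·3·5 + 6·9·4 + 6·12·0 = 699 ≡ 10.
  S = (4, 12, 10) ≠ 0, so r is not a codeword (an error is present).
Step 3: locate the error. For a single error e at position i, S_ℓ = v_i·e·α_i^ℓ, so α_err = S_1/S_0.
  S_0^{−1} = 4^{−1} = 10 (mod 13), so α_err = 12·10 = 120 ≡ 3 = α_2. Error position i = 2.
  Consistency check: S_2/S_1 = 10·12 = 120 ≡ 3 = α_err ✓ (single-error assumption holds).
Step 4: error magnitude e = S_0/v_2 = S_0·∏_{j≠2}(α_2 − α_j) = 4·1 = 4 ≡ 4 (mod 13).
Step 5: correct position 2: c_2 = r_2 − e = 7 − 4 ≡ 3 (mod 13). Hence c = [9, 3, 5, 4, 0].
  Check: interpolating c through the α_i gives m(x) = 10 + 2·x (degree < 2) with m(α_i) = c_i for every i, so c is indeed a codeword.


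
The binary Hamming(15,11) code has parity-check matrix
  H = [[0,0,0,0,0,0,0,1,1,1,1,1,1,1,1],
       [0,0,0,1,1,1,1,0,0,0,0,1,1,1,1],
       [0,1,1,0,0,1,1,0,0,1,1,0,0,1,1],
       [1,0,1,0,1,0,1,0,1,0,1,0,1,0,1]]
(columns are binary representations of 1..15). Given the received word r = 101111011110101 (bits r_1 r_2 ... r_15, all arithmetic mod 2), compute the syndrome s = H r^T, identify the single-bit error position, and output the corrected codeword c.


s = (0, 1, 1, 1)^T, error position = 7, corrected codeword c = 101111111110101

Compute s = H r^T mod 2 one row at a time:
  s_1 = 1 + 1 + 1 + 1 + 0 + 1 + 0 + 1 = 6 ≡ 0 (mod 2).
  s_2 = 1 + 1 + 1 + 0 + 0 + 1 + 0 + 1 = 5 ≡ 1 (mod 2).
  s_3 = 0 + 1 + 1 + 0 + 1 + 1 + 0 + 1 = 5 ≡ 1 (mod 2).
  s_4 = 1 + 1 + 1 + 0 + 1 + 1 + 1 + 1 = 7 ≡ 1 (mod 2).
s = (0, 1, 1, 1)^T — this equals column 7 of H (binary 0111), so error is at position 7.
Correct: flip bit 7 of r = 101111011110101 to get c = 101111111110101.


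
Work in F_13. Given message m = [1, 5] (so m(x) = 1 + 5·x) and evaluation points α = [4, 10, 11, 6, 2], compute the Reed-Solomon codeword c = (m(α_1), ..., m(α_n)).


c = [8, 12, 4, 5, 11]

Message polynomial: m(x) = 1 + 5·x (mod 13).
For each evaluation point α_i, compute m(α_i) mod 13:
  α_1 = 4: Horner steps 5 → 8, so m(4) = 8.
  α_2 = 10: Horner steps 5 → 12, so m(10) = 12.
  α_3 = 11: Horner steps 5 → 4, so m(11) = 4.
  α_4 = 6: Horner steps 5 → 5, so m(6) = 5.
  α_5 = 2: Horner steps 5 → 11, so m(2) = 11.
Codeword c = [8, 12, 4, 5, 11] ∈ F_13^5.


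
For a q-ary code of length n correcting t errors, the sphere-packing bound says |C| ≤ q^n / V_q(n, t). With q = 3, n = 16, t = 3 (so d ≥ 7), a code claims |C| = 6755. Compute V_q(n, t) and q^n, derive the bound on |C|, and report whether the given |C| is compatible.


V_q(n, t) = 4993, q^n = 43046721, Hamming bound = 8621, |C| = 6755 ≤ bound (satisfied).

Step 1: Compute V_q(n, t) = Σ_{j=0}^3 C(n, j) (q−1)^j.
  j = 0: C(16,0)·(2)^0 = 1·1 = 1.
  j = 1: C(16,1)·(2)^1 = 16·2 = 32.
  j = 2: C(16,2)·(2)^2 = 120·4 = 480.
  j = 3: C(16,3)·(2)^3 = 560·8 = 4480.
  V_q(n, t) = 1 + 32 + 480 + 4480 = 4993.
Step 2: q^n = 3^16 = 43046721.
Step 3: Hamming bound ⌊q^n / V_q(n,t)⌋ = ⌊43046721/4993⌋ = 8621.
Step 4: Compare |C| = 6755 to 8621: satisfied.
The claimed |C| lies below the Hamming bound.


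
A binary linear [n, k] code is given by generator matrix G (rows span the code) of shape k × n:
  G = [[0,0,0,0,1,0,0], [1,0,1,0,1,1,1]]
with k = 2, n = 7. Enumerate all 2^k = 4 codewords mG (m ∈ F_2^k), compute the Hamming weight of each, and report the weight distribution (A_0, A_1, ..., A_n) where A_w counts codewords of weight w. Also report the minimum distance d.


Weight distribution: A_0 = 1, A_1 = 1, A_4 = 1, A_5 = 1. Minimum distance d = 1.

Enumerate all 2^2 = 4 messages m ∈ F_2^2.
For each, compute codeword c = mG in F_2^7, then tally its weight.
  m = 00 → c = 0000000, weight = 0.
  m = 10 → c = 0000100, weight = 1.
  m = 01 → c = 1010111, weight = 5.
  m = 11 → c = 1010011, weight = 4.
Tally weights:
  weight 0: 1 codewords.
  weight 1: 1 codewords.
  weight 4: 1 codewords.
  weight 5: 1 codewords.
Minimum distance d = smallest w > 0 with A_w > 0 = 1.
Sanity: Σ A_w = 4 = 2^2 = 4 ✓.


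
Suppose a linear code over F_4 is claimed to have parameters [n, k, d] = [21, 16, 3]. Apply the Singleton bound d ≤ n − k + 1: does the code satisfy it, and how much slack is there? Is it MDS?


Singleton RHS = n − k + 1 = 6, slack = 3, bound satisfied, not MDS.

Singleton bound: d ≤ n − k + 1.
Here n = 21, k = 16, so n − k + 1 = 6.
Given d = 3, check d ≤ 6: YES.
Slack = (n − k + 1) − d = 3.
The code is NOT MDS (slack = 3 > 0).
Description: the claimed parameters are [21, 16, 3]_4; such a code would be non-MDS.


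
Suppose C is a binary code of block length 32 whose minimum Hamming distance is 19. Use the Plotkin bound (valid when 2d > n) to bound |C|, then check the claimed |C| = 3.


Plotkin bound M ≤ 6; given |C| = 3 ≤ bound (satisfied).

Check applicability: 2d = 38, n = 32.
2d − n = 6 > 0, so Plotkin applies.
Compute d/(2d−n) = 19/6 ≈ 3.1667.
⌊d/(2d−n)⌋ = 3.
Plotkin bound: M ≤ 2·3 = 6.
Given |C| = 3, check: satisfied.
This |C| is below the Plotkin bound.


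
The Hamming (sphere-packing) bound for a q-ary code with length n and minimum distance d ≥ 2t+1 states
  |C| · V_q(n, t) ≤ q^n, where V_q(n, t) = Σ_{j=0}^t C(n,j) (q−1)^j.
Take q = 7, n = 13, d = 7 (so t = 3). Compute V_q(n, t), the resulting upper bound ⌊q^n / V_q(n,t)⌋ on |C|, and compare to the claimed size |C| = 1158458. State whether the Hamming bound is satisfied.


V_q(n, t) = 64663, q^n = 96889010407, Hamming bound = 1498368, |C| = 1158458 ≤ bound (satisfied).

Step 1: Compute V_q(n, t) = Σ_{j=0}^3 C(n, j) (q−1)^j.
  j = 0: C(13,0)·(6)^0 = 1·1 = 1.
  j = 1: C(13,1)·(6)^1 = 13·6 = 78.
  j = 2: C(13,2)·(6)^2 = 78·36 = 2808.
  j = 3: C(13,3)·(6)^3 = 286·216 = 61776.
  V_q(n, t) = 1 + 78 + 2808 + 61776 = 64663.
Step 2: q^n = 7^13 = 96889010407.
Step 3: Hamming bound ⌊q^n / V_q(n,t)⌋ = ⌊96889010407/64663⌋ = 1498368.
Step 4: Compare |C| = 1158458 to 1498368: satisfied.
The claimed |C| lies below the Hamming bound.


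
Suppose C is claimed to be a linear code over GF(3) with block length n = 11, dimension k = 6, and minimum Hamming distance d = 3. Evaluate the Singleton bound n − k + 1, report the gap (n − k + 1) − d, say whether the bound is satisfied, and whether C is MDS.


Singleton RHS = n − k + 1 = 6, slack = 3, bound satisfied, not MDS.

Singleton bound: d ≤ n − k + 1.
Here n = 11, k = 6, so n − k + 1 = 6.
Given d = 3, check d ≤ 6: YES.
Slack = (n − k + 1) − d = 3.
The code is NOT MDS (slack = 3 > 0).
Description: the claimed parameters are [11, 6, 3]_3; such a code would be non-MDS.


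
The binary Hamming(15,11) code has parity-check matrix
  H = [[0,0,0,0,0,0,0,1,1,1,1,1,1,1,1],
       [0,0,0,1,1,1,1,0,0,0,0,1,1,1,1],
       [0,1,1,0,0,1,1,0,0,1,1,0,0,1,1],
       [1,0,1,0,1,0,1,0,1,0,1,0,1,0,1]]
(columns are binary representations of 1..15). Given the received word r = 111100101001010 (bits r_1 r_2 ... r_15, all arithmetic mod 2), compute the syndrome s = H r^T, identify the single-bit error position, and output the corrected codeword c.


s = (1, 0, 0, 0)^T, error position = 8, corrected codeword c = 111100111001010

Compute s = H r^T mod 2 one row at a time:
  s_1 = 0 + 1 + 0 + 0 + 1 + 0 + 1 + 0 = 3 ≡ 1 (mod 2).
  s_2 = 1 + 0 + 0 + 1 + 1 + 0 + 1 + 0 = 4 ≡ 0 (mod 2).
  s_3 = 1 + 1 + 0 + 1 + 0 + 0 + 1 + 0 = 4 ≡ 0 (mod 2).
  s_4 = 1 + 1 + 0 + 1 + 1 + 0 + 0 + 0 = 4 ≡ 0 (mod 2).
s = (1, 0, 0, 0)^T — this equals column 8 of H (binary 1000), so error is at position 8.
Correct: flip bit 8 of r = 111100101001010 to get c = 111100111001010.


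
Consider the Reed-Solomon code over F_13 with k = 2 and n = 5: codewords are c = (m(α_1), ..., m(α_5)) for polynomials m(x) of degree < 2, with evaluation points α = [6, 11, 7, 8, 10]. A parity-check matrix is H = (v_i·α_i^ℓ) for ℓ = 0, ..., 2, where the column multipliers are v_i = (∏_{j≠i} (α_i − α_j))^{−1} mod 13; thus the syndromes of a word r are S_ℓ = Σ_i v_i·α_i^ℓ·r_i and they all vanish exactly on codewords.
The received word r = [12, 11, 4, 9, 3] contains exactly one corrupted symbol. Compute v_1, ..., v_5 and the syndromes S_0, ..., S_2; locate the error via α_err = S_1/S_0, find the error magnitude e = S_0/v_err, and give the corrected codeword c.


S = (5, 11, 6), error at position 5, error magnitude e = 10, c = [12, 11, 4, 9, 6].

Step 1: column multipliers v_i = (∏_{j≠i}(α_i − α_j))^{−1} mod 13.
  i = 1 (α = 6): (6−11)(6−7)(6−8)(6−10) = (−5)·(−1)·(−2)·(−4) = 40 ≡ 1, so v_1 = 1^{−1} = 1 (mod 13).
  i = 2 (α = 11): (11−6)(11−7)(11−8)(11−10) = 5·4·3·1 = 60 ≡ 8, so v_2 = 8^{−1} = 5 (mod 13).
  i = 3 (α = 7): (7−6)(7−11)(7−8)(7−10) = 1·(−4)·(−1)·(−3) = −12 ≡ 1, so v_3 = 1^{−1} = 1 (mod 13).
  i = 4 (α = 8): (8−6)(8−11)(8−7)(8−10) = 2·(−3)·1·(−2) = 12 ≡ 12, so v_4 = 12^{−1} = 12 (mod 13).
  i = 5 (α = 10): (10−6)(10−11)(10−7)(10−8) = 4·(−1)·3·2 = −24 ≡ 2, so v_5 = 2^{−1} = 7 (mod 13).
  v = [1, 5, 1, 12, 7].
Step 2: syndromes of r = [12, 11, 4, 9, 3] (all sums mod 13).
  S_0 = Σ v_i r_i = 1·12 + 5·11 + 1·4 + 12·9 + 7·3 = 200 ≡ 5.
  S_1 = Σ v_i α_i r_i = 1·6·12 + 5·11·11 + 1·7·4 + 12·8·9 + 7·10·3 = 1779 ≡ 11.
  α_i^2 mod 13 = [10, 4, 10, 12, 9].
  S_2 = Σ v_i α_i^2 r_i = 1·10·12 + 5·4·11 + 1·10·4 + 12·12·9 + 7·9·3 = 1865 ≡ 6.
  S = (5, 11, 6) ≠ 0, so r is not a codeword (an error is present).
Step 3: locate the error. For a single error e at position i, S_ℓ = v_i·e·α_i^ℓ, so α_err = S_1/S_0.
  S_0^{−1} = 5^{−1} = 8 (mod 13), so α_err = 11·8 = 88 ≡ 10 = α_5. Error position i = 5.
  Consistency check: S_2/S_1 = 6·6 = 36 ≡ 10 = α_err ✓ (single-error assumption holds).
Step 4: error magnitude e = S_0/v_5 = S_0·∏_{j≠5}(α_5 − α_j) = 5·2 = 10 ≡ 10 (mod 13).
Step 5: correct position 5: c_5 = r_5 − e = 3 − 10 ≡ 6 (mod 13). Hence c = [12, 11, 4, 9, 6].
  Check: interpolating c through the α_i gives m(x) = 8 + 5·x (degree < 2) with m(α_i) = c_i for every i, so c is indeed a codeword.


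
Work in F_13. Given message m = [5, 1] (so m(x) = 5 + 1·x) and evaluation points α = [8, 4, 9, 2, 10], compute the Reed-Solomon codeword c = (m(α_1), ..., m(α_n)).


c = [0, 9, 1, 7, 2]

Message polynomial: m(x) = 5 + 1·x (mod 13).
For each evaluation point α_i, compute m(α_i) mod 13:
  α_1 = 8: Horner steps 1 → 0, so m(8) = 0.
  α_2 = 4: Horner steps 1 → 9, so m(4) = 9.
  α_3 = 9: Horner steps 1 → 1, so m(9) = 1.
  α_4 = 2: Horner steps 1 → 7, so m(2) = 7.
  α_5 = 10: Horner steps 1 → 2, so m(10) = 2.
Codeword c = [0, 9, 1, 7, 2] ∈ F_13^5.


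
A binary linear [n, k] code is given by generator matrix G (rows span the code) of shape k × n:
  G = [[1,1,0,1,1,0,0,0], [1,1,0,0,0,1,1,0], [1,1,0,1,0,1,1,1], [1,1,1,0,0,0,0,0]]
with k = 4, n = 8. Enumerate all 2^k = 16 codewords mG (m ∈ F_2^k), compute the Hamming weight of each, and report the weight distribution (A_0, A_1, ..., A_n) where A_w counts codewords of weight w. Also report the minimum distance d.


Weight distribution: A_0 = 1, A_2 = 1, A_3 = 4, A_4 = 5, A_5 = 2, A_6 = 1, A_7 = 2. Minimum distance d = 2.

Enumerate all 2^4 = 16 messages m ∈ F_2^4.
For each, compute codeword c = mG in F_2^8, then tally its weight.
  m = 0000 → c = 00000000, weight = 0.
  m = 1000 → c = 11011000, weight = 4.
  m = 0100 → c = 11000110, weight = 4.
  m = 1100 → c = 00011110, weight = 4.
  m = 0010 → c = 11010111, weight = 6.
  m = 1010 → c = 00001111, weight = 4.
  m = 0110 → c = 00010001, weight = 2.
  m = 1110 → c = 11001001, weight = 4.
  m = 0001 → c = 11100000, weight = 3.
  m = 1001 → c = 00111000, weight = 3.
  m = 0101 → c = 00100110, weight = 3.
  m = 1101 → c = 11111110, weight = 7.
  m = 0011 → c = 00110111, weight = 5.
  m = 1011 → c = 11101111, weight = 7.
  m = 0111 → c = 11110001, weight = 5.
  m = 1111 → c = 00101001, weight = 3.
Tally weights:
  weight 0: 1 codewords.
  weight 2: 1 codewords.
  weight 3: 4 codewords.
  weight 4: 5 codewords.
  weight 5: 2 codewords.
  weight 6: 1 codewords.
  weight 7: 2 codewords.
Minimum distance d = smallest w > 0 with A_w > 0 = 2.
Sanity: Σ A_w = 16 = 2^4 = 16 ✓.


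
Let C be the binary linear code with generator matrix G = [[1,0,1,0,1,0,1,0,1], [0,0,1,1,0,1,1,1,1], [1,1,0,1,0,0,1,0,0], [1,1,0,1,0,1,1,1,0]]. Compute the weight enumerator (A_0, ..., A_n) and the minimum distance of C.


Weight distribution: A_0 = 1, A_2 = 1, A_3 = 2, A_4 = 3, A_5 = 4, A_6 = 3, A_7 = 2. Minimum distance d = 2.

Enumerate all 2^4 = 16 messages m ∈ F_2^4.
For each, compute codeword c = mG in F_2^9, then tally its weight.
  m = 0000 → c = 000000000, weight = 0.
  m = 1000 → c = 101010101, weight = 5.
  m = 0100 → c = 001101111, weight = 6.
  m = 1100 → c = 100111010, weight = 5.
  m = 0010 → c = 110100100, weight = 4.
  m = 1010 → c = 011110001, weight = 5.
  m = 0110 → c = 111001011, weight = 6.
  m = 1110 → c = 010011110, weight = 5.
  m = 0001 → c = 110101110, weight = 6.
  m = 1001 → c = 011111011, weight = 7.
  m = 0101 → c = 111000001, weight = 4.
  m = 1101 → c = 010010100, weight = 3.
  m = 0011 → c = 000001010, weight = 2.
  m = 1011 → c = 101011111, weight = 7.
  m = 0111 → c = 001100101, weight = 4.
  m = 1111 → c = 100110000, weight = 3.
Tally weights:
  weight 0: 1 codewords.
  weight 2: 1 codewords.
  weight 3: 2 codewords.
  weight 4: 3 codewords.
  weight 5: 4 codewords.
  weight 6: 3 codewords.
  weight 7: 2 codewords.
Minimum distance d = smallest w > 0 with A_w > 0 = 2.
Sanity: Σ A_w = 16 = 2^4 = 16 ✓.


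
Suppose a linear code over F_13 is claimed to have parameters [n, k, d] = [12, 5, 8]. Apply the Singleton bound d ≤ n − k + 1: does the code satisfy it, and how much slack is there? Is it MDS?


Singleton RHS = n − k + 1 = 8, slack = 0, bound satisfied, MDS.

Singleton bound: d ≤ n − k + 1.
Here n = 12, k = 5, so n − k + 1 = 8.
Given d = 8, check d ≤ 8: YES.
Slack = (n − k + 1) − d = 0.
The code is MDS (slack = 0).
Description: the claimed parameters are [12, 5, 8]_13; such a code would be MDS (meets Singleton bound).


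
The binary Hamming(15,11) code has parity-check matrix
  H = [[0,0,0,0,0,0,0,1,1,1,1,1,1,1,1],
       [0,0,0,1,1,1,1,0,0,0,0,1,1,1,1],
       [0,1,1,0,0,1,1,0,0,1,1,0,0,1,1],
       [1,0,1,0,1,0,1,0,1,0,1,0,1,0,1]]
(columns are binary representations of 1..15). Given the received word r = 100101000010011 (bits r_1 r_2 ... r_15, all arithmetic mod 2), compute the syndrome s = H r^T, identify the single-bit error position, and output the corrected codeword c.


s = (1, 0, 0, 1)^T, error position = 9, corrected codeword c = 100101001010011

Compute s = H r^T mod 2 one row at a time:
  s_1 = 0 + 0 + 0 + 1 + 0 + 0 + 1 + 1 = 3 ≡ 1 (mod 2).
  s_2 = 1 + 0 + 1 + 0 + 0 + 0 + 1 + 1 = 4 ≡ 0 (mod 2).
  s_3 = 0 + 0 + 1 + 0 + 0 + 1 + 1 + 1 = 4 ≡ 0 (mod 2).
  s_4 = 1 + 0 + 0 + 0 + 0 + 1 + 0 + 1 = 3 ≡ 1 (mod 2).
s = (1, 0, 0, 1)^T — this equals column 9 of H (binary 1001), so error is at position 9.
Correct: flip bit 9 of r = 100101000010011 to get c = 100101001010011.


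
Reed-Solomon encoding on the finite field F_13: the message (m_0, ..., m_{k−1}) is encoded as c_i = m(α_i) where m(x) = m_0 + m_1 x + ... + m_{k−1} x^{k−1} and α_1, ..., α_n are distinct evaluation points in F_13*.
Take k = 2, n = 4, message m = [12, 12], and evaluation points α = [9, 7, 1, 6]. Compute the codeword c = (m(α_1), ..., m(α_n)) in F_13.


c = [3, 5, 11, 6]

Message polynomial: m(x) = 12 + 12·x (mod 13).
For each evaluation point α_i, compute m(α_i) mod 13:
  α_1 = 9: Horner steps 12 → 3, so m(9) = 3.
  α_2 = 7: Horner steps 12 → 5, so m(7) = 5.
  α_3 = 1: Horner steps 12 → 11, so m(1) = 11.
  α_4 = 6: Horner steps 12 → 6, so m(6) = 6.
Codeword c = [3, 5, 11, 6] ∈ F_13^4.


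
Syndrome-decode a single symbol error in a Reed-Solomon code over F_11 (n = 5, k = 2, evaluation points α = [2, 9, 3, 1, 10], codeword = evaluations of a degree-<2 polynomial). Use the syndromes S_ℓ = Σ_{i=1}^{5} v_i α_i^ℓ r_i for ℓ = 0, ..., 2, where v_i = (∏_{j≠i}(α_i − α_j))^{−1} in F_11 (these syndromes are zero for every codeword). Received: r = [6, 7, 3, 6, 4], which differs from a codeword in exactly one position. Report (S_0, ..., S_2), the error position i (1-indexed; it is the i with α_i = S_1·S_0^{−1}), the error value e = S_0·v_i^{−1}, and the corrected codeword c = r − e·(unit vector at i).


S = (8, 8, 8), error at position 4, error magnitude e = 8, c = [6, 7, 3, 9, 4].

Step 1: column multipliers v_i = (∏_{j≠i}(α_i − α_j))^{−1} mod 11.
  i = 1 (α = 2): (2−9)(2−3)(2−1)(2−10) = (−7)·(−1)·1·(−8) = −56 ≡ 10, so v_1 = 10^{−1} = 10 (mod 11).
  i = 2 (α = 9): (9−2)(9−3)(9−1)(9−10) = 7·6·8·(−1) = −336 ≡ 5, so v_2 = 5^{−1} = 9 (mod 11).
  i = 3 (α = 3): (3−2)(3−9)(3−1)(3−10) = 1·(−6)·2·(−7) = 84 ≡ 7, so v_3 = 7^{−1} = 8 (mod 11).
  i = 4 (α = 1): (1−2)(1−9)(1−3)(1−10) = (−1)·(−8)·(−2)·(−9) = 144 ≡ 1, so v_4 = 1^{−1} = 1 (mod 11).
  i = 5 (α = 10): (10−2)(10−9)(10−3)(10−1) = 8·1·7·9 = 504 ≡ 9, so v_5 = 9^{−1} = 5 (mod 11).
  v = [10, 9, 8, 1, 5].
Step 2: syndromes of r = [6, 7, 3, 6, 4] (all sums mod 11).
  S_0 = Σ v_i r_i = 10·6 + 9·7 + 8·3 + 1·6 + 5·4 = 173 ≡ 8.
  S_1 = Σ v_i α_i r_i = 10·2·6 + 9·9·7 + 8·3·3 + 1·1·6 + 5·10·4 = 965 ≡ 8.
  α_i^2 mod 11 = [4, 4, 9, 1, 1].
  S_2 = Σ v_i α_i^2 r_i = 10·4·6 + 9·4·7 + 8·9·3 + 1·1·6 + 5·1·4 = 734 ≡ 8.
  S = (8, 8, 8) ≠ 0, so r is not a codeword (an error is present).
Step 3: locate the error. For a single error e at position i, S_ℓ = v_i·e·α_i^ℓ, so α_err = S_1/S_0.
  S_0^{−1} = 8^{−1} = 7 (mod 11), so α_err = 8·7 = 56 ≡ 1 = α_4. Error position i = 4.
  Consistency check: S_2/S_1 = 8·7 = 56 ≡ 1 = α_err ✓ (single-error assumption holds).
Step 4: error magnitude e = S_0/v_4 = S_0·∏_{j≠4}(α_4 − α_j) = 8·1 = 8 ≡ 8 (mod 11).
Step 5: correct position 4: c_4 = r_4 − e = 6 − 8 ≡ 9 (mod 11). Hence c = [6, 7, 3, 9, 4].
  Check: interpolating c through the α_i gives m(x) = 1 + 8·x (degree < 2) with m(α_i) = c_i for every i, so c is indeed a codeword.


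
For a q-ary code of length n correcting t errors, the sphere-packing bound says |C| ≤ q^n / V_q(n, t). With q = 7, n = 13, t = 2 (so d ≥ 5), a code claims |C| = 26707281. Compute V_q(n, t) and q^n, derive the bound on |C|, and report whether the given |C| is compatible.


V_q(n, t) = 2887, q^n = 96889010407, Hamming bound = 33560446, |C| = 26707281 ≤ bound (satisfied).

Step 1: Compute V_q(n, t) = Σ_{j=0}^2 C(n, j) (q−1)^j.
  j = 0: C(13,0)·(6)^0 = 1·1 = 1.
  j = 1: C(13,1)·(6)^1 = 13·6 = 78.
  j = 2: C(13,2)·(6)^2 = 78·36 = 2808.
  V_q(n, t) = 1 + 78 + 2808 = 2887.
Step 2: q^n = 7^13 = 96889010407.
Step 3: Hamming bound ⌊q^n / V_q(n,t)⌋ = ⌊96889010407/2887⌋ = 33560446.
Step 4: Compare |C| = 26707281 to 33560446: satisfied.
The claimed |C| lies below the Hamming bound.


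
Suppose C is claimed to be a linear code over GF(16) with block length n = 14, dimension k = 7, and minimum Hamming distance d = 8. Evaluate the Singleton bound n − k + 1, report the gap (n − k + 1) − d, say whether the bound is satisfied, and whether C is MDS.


Singleton RHS = n − k + 1 = 8, slack = 0, bound satisfied, MDS.

Singleton bound: d ≤ n − k + 1.
Here n = 14, k = 7, so n − k + 1 = 8.
Given d = 8, check d ≤ 8: YES.
Slack = (n − k + 1) − d = 0.
The code is MDS (slack = 0).
Description: the claimed parameters are [14, 7, 8]_16; such a code would be MDS (meets Singleton bound).


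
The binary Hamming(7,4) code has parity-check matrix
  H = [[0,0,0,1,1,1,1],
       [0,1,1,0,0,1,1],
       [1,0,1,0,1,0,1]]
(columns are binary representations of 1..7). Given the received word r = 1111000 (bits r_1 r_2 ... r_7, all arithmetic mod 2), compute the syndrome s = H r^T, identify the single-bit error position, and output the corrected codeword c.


s = (1, 0, 0)^T, error position = 4, corrected codeword c = 1110000

Compute s = H r^T mod 2 one row at a time:
  s_1 = 1 + 0 + 0 + 0 = 1 ≡ 1 (mod 2).
  s_2 = 1 + 1 + 0 + 0 = 2 ≡ 0 (mod 2).
  s_3 = 1 + 1 + 0 + 0 = 2 ≡ 0 (mod 2).
s = (1, 0, 0)^T — this equals column 4 of H (binary 100), so error is at position 4.
Correct: flip bit 4 of r = 1111000 to get c = 1110000.


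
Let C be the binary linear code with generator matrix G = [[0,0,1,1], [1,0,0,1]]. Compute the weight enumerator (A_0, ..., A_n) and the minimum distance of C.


Weight distribution: A_0 = 1, A_2 = 3. Minimum distance d = 2.

Enumerate all 2^2 = 4 messages m ∈ F_2^2.
For each, compute codeword c = mG in F_2^4, then tally its weight.
  m = 00 → c = 0000, weight = 0.
  m = 10 → c = 0011, weight = 2.
  m = 01 → c = 1001, weight = 2.
  m = 11 → c = 1010, weight = 2.
Tally weights:
  weight 0: 1 codewords.
  weight 2: 3 codewords.
Minimum distance d = smallest w > 0 with A_w > 0 = 2.
Sanity: Σ A_w = 4 = 2^2 = 4 ✓.


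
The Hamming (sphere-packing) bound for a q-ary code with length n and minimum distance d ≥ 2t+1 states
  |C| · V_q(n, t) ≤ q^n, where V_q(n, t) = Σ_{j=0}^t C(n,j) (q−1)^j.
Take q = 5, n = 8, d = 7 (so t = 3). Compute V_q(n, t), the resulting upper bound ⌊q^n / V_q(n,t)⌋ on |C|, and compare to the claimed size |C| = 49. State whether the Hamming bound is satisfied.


V_q(n, t) = 4065, q^n = 390625, Hamming bound = 96, |C| = 49 ≤ bound (satisfied).

Step 1: Compute V_q(n, t) = Σ_{j=0}^3 C(n, j) (q−1)^j.
  j = 0: C(8,0)·(4)^0 = 1·1 = 1.
  j = 1: C(8,1)·(4)^1 = 8·4 = 32.
  j = 2: C(8,2)·(4)^2 = 28·16 = 448.
  j = 3: C(8,3)·(4)^3 = 56·64 = 3584.
  V_q(n, t) = 1 + 32 + 448 + 3584 = 4065.
Step 2: q^n = 5^8 = 390625.
Step 3: Hamming bound ⌊q^n / V_q(n,t)⌋ = ⌊390625/4065⌋ = 96.
Step 4: Compare |C| = 49 to 96: satisfied.
The claimed |C| lies below the Hamming bound.


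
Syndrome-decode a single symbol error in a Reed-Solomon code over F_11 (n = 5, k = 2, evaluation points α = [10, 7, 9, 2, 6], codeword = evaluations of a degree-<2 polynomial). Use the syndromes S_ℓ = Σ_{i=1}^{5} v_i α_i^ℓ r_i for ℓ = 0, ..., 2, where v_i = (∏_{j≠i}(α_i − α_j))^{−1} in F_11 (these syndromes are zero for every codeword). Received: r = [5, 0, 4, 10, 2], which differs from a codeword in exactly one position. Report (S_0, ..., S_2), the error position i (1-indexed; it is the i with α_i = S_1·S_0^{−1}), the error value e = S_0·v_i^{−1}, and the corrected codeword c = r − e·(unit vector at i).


S = (4, 3, 5), error at position 3, error magnitude e = 8, c = [5, 0, 7, 10, 2].

Step 1: column multipliers v_i = (∏_{j≠i}(α_i − α_j))^{−1} mod 11.
  i = 1 (α = 10): (10−7)(10−9)(10−2)(10−6) = 3·1·8·4 = 96 ≡ 8, so v_1 = 8^{−1} = 7 (mod 11).
  i = 2 (α = 7): (7−10)(7−9)(7−2)(7−6) = (−3)·(−2)·5·1 = 30 ≡ 8, so v_2 = 8^{−1} = 7 (mod 11).
  i = 3 (α = 9): (9−10)(9−7)(9−2)(9−6) = (−1)·2·7·3 = −42 ≡ 2, so v_3 = 2^{−1} = 6 (mod 11).
  i = 4 (α = 2): (2−10)(2−7)(2−9)(2−6) = (−8)·(−5)·(−7)·(−4) = 1120 ≡ 9, so v_4 = 9^{−1} = 5 (mod 11).
  i = 5 (α = 6): (6−10)(6−7)(6−9)(6−2) = (−4)·(−1)·(−3)·4 = −48 ≡ 7, so v_5 = 7^{−1} = 8 (mod 11).
  v = [7, 7, 6, 5, 8].
Step 2: syndromes of r = [5, 0, 4, 10, 2] (all sums mod 11).
  S_0 = Σ v_i r_i = 7·5 + 7·0 + 6·4 + 5·10 + 8·2 = 125 ≡ 4.
  S_1 = Σ v_i α_i r_i = 7·10·5 + 7·7·0 + 6·9·4 + 5·2·10 + 8·6·2 = 762 ≡ 3.
  α_i^2 mod 11 = [1, 5, 4, 4, 3].
  S_2 = Σ v_i α_i^2 r_i = 7·1·5 + 7·5·0 + 6·4·4 + 5·4·10 + 8·3·2 = 379 ≡ 5.
  S = (4, 3, 5) ≠ 0, so r is not a codeword (an error is present).
Step 3: locate the error. For a single error e at position i, S_ℓ = v_i·e·α_i^ℓ, so α_err = S_1/S_0.
  S_0^{−1} = 4^{−1} = 3 (mod 11), so α_err = 3·3 = 9 ≡ 9 = α_3. Error position i = 3.
  Consistency check: S_2/S_1 = 5·4 = 20 ≡ 9 = α_err ✓ (single-error assumption holds).
Step 4: error magnitude e = S_0/v_3 = S_0·∏_{j≠3}(α_3 − α_j) = 4·2 = 8 ≡ 8 (mod 11).
Step 5: correct position 3: c_3 = r_3 − e = 4 − 8 ≡ 7 (mod 11). Hence c = [5, 0, 7, 10, 2].
  Check: interpolating c through the α_i gives m(x) = 3 + 9·x (degree < 2) with m(α_i) = c_i for every i, so c is indeed a codeword.


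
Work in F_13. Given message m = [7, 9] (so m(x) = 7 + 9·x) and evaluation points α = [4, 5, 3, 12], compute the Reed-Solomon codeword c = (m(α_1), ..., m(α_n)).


c = [4, 0, 8, 11]

Message polynomial: m(x) = 7 + 9·x (mod 13).
For each evaluation point α_i, compute m(α_i) mod 13:
  α_1 = 4: Horner steps 9 → 4, so m(4) = 4.
  α_2 = 5: Horner steps 9 → 0, so m(5) = 0.
  α_3 = 3: Horner steps 9 → 8, so m(3) = 8.
  α_4 = 12: Horner steps 9 → 11, so m(12) = 11.
Codeword c = [4, 0, 8, 11] ∈ F_13^4.


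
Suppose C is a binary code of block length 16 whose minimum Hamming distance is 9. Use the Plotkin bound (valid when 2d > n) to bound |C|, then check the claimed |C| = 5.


Plotkin bound M ≤ 8; given |C| = 5 ≤ bound (satisfied).

Check applicability: 2d = 18, n = 16.
2d − n = 2 > 0, so Plotkin applies.
Compute d/(2d−n) = 9/2 ≈ 4.5000.
⌊d/(2d−n)⌋ = 4.
Plotkin bound: M ≤ 2·4 = 8.
Given |C| = 5, check: satisfied.
This |C| is below the Plotkin bound.


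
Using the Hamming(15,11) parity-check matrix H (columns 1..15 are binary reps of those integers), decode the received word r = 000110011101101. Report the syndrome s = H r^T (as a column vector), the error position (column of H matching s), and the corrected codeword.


s = (0, 1, 0, 0)^T, error position = 4, corrected codeword c = 000010011101101

Compute s = H r^T mod 2 one row at a time:
  s_1 = 1 + 1 + 1 + 0 + 1 + 1 + 0 + 1 = 6 ≡ 0 (mod 2).
  s_2 = 1 + 1 + 0 + 0 + 1 + 1 + 0 + 1 = 5 ≡ 1 (mod 2).
  s_3 = 0 + 0 + 0 + 0 + 1 + 0 + 0 + 1 = 2 ≡ 0 (mod 2).
  s_4 = 0 + 0 + 1 + 0 + 1 + 0 + 1 + 1 = 4 ≡ 0 (mod 2).
s = (0, 1, 0, 0)^T — this equals column 4 of H (binary 0100), so error is at position 4.
Correct: flip bit 4 of r = 000110011101101 to get c = 000010011101101.


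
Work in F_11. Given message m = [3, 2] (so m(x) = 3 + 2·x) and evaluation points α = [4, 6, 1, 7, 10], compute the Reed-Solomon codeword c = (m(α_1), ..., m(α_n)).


c = [0, 4, 5, 6, 1]

Message polynomial: m(x) = 3 + 2·x (mod 11).
For each evaluation point α_i, compute m(α_i) mod 11:
  α_1 = 4: Horner steps 2 → 0, so m(4) = 0.
  α_2 = 6: Horner steps 2 → 4, so m(6) = 4.
  α_3 = 1: Horner steps 2 → 5, so m(1) = 5.
  α_4 = 7: Horner steps 2 → 6, so m(7) = 6.
  α_5 = 10: Horner steps 2 → 1, so m(10) = 1.
Codeword c = [0, 4, 5, 6, 1] ∈ F_11^5.


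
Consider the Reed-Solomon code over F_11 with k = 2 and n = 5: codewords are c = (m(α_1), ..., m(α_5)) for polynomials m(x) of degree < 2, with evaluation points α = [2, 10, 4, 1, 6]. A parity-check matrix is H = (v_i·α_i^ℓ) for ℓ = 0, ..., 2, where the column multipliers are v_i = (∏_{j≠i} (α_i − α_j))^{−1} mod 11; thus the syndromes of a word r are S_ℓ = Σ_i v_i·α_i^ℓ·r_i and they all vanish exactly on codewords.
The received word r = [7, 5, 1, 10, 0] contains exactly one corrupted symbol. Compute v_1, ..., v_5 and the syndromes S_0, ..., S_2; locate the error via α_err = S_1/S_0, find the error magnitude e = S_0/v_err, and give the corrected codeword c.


S = (1, 6, 3), error at position 5, error magnitude e = 5, c = [7, 5, 1, 10, 6].

Step 1: column multipliers v_i = (∏_{j≠i}(α_i − α_j))^{−1} mod 11.
  i = 1 (α = 2): (2−10)(2−4)(2−1)(2−6) = (−8)·(−2)·1·(−4) = −64 ≡ 2, so v_1 = 2^{−1} = 6 (mod 11).
  i = 2 (α = 10): (10−2)(10−4)(10−1)(10−6) = 8·6·9·4 = 1728 ≡ 1, so v_2 = 1^{−1} = 1 (mod 11).
  i = 3 (α = 4): (4−2)(4−10)(4−1)(4−6) = 2·(−6)·3·(−2) = 72 ≡ 6, so v_3 = 6^{−1} = 2 (mod 11).
  i = 4 (α = 1): (1−2)(1−10)(1−4)(1−6) = (−1)·(−9)·(−3)·(−5) = 135 ≡ 3, so v_4 = 3^{−1} = 4 (mod 11).
  i = 5 (α = 6): (6−2)(6−10)(6−4)(6−1) = 4·(−4)·2·5 = −160 ≡ 5, so v_5 = 5^{−1} = 9 (mod 11).
  v = [6, 1, 2, 4, 9].
Step 2: syndromes of r = [7, 5, 1, 10, 0] (all sums mod 11).
  S_0 = Σ v_i r_i = 6·7 + 1·5 + 2·1 + 4·10 + 9·0 = 89 ≡ 1.
  S_1 = Σ v_i α_i r_i = 6·2·7 + 1·10·5 + 2·4·1 + 4·1·10 + 9·6·0 = 182 ≡ 6.
  α_i^2 mod 11 = [4, 1, 5, 1, 3].
  S_2 = Σ v_i α_i^2 r_i = 6·4·7 + 1·1·5 + 2·5·1 + 4·1·10 + 9·3·0 = 223 ≡ 3.
  S = (1, 6, 3) ≠ 0, so r is not a codeword (an error is present).
Step 3: locate the error. For a single error e at position i, S_ℓ = v_i·e·α_i^ℓ, so α_err = S_1/S_0.
  S_0^{−1} = 1^{−1} = 1 (mod 11), so α_err = 6·1 = 6 ≡ 6 = α_5. Error position i = 5.
  Consistency check: S_2/S_1 = 3·2 = 6 ≡ 6 = α_err ✓ (single-error assumption holds).
Step 4: error magnitude e = S_0/v_5 = S_0·∏_{j≠5}(α_5 − α_j) = 1·5 = 5 ≡ 5 (mod 11).
Step 5: correct position 5: c_5 = r_5 − e = 0 − 5 ≡ 6 (mod 11). Hence c = [7, 5, 1, 10, 6].
  Check: interpolating c through the α_i gives m(x) = 2 + 8·x (degree < 2) with m(α_i) = c_i for every i, so c is indeed a codeword.


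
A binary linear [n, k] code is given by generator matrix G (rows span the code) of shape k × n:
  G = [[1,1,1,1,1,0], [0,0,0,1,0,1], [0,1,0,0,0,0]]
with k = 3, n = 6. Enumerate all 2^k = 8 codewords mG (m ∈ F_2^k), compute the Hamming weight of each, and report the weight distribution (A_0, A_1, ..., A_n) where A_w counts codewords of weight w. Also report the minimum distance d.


Weight distribution: A_0 = 1, A_1 = 1, A_2 = 1, A_3 = 1, A_4 = 2, A_5 = 2. Minimum distance d = 1.

Enumerate all 2^3 = 8 messages m ∈ F_2^3.
For each, compute codeword c = mG in F_2^6, then tally its weight.
  m = 000 → c = 000000, weight = 0.
  m = 100 → c = 111110, weight = 5.
  m = 010 → c = 000101, weight = 2.
  m = 110 → c = 111011, weight = 5.
  m = 001 → c = 010000, weight = 1.
  m = 101 → c = 101110, weight = 4.
  m = 011 → c = 010101, weight = 3.
  m = 111 → c = 101011, weight = 4.
Tally weights:
  weight 0: 1 codewords.
  weight 1: 1 codewords.
  weight 2: 1 codewords.
  weight 3: 1 codewords.
  weight 4: 2 codewords.
  weight 5: 2 codewords.
Minimum distance d = smallest w > 0 with A_w > 0 = 1.
Sanity: Σ A_w = 8 = 2^3 = 8 ✓.


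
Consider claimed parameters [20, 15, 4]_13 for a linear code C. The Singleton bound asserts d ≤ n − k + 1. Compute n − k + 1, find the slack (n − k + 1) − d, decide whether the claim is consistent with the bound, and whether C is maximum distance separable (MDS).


Singleton RHS = n − k + 1 = 6, slack = 2, bound satisfied, not MDS.

Singleton bound: d ≤ n − k + 1.
Here n = 20, k = 15, so n − k + 1 = 6.
Given d = 4, check d ≤ 6: YES.
Slack = (n − k + 1) − d = 2.
The code is NOT MDS (slack = 2 > 0).
Description: the claimed parameters are [20, 15, 4]_13; such a code would be non-MDS.


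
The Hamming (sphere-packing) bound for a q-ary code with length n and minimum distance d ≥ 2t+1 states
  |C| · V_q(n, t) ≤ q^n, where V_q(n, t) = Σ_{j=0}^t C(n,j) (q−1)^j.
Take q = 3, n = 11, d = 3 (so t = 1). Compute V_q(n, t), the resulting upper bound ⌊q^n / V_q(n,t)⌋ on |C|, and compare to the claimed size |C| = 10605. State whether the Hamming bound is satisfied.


V_q(n, t) = 23, q^n = 177147, Hamming bound = 7702, |C| = 10605 > bound (violated).

Step 1: Compute V_q(n, t) = Σ_{j=0}^1 C(n, j) (q−1)^j.
  j = 0: C(11,0)·(2)^0 = 1·1 = 1.
  j = 1: C(11,1)·(2)^1 = 11·2 = 22.
  V_q(n, t) = 1 + 22 = 23.
Step 2: q^n = 3^11 = 177147.
Step 3: Hamming bound ⌊q^n / V_q(n,t)⌋ = ⌊177147/23⌋ = 7702.
Step 4: Compare |C| = 10605 to 7702: violated.
The claimed |C| lies above the Hamming bound, so no 3-ary code of length 11 with d ≥ 3 can have 10605 codewords.


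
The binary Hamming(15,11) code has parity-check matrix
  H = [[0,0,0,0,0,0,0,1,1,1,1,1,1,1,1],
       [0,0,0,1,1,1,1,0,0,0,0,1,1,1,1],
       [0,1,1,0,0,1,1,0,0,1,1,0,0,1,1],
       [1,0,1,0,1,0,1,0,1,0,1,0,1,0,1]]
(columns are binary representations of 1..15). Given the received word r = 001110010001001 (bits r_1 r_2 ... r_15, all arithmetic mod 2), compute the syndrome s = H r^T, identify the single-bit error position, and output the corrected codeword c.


s = (1, 0, 0, 1)^T, error position = 9, corrected codeword c = 001110011001001

Compute s = H r^T mod 2 one row at a time:
  s_1 = 1 + 0 + 0 + 0 + 1 + 0 + 0 + 1 = 3 ≡ 1 (mod 2).
  s_2 = 1 + 1 + 0 + 0 + 1 + 0 + 0 + 1 = 4 ≡ 0 (mod 2).
  s_3 = 0 + 1 + 0 + 0 + 0 + 0 + 0 + 1 = 2 ≡ 0 (mod 2).
  s_4 = 0 + 1 + 1 + 0 + 0 + 0 + 0 + 1 = 3 ≡ 1 (mod 2).
s = (1, 0, 0, 1)^T — this equals column 9 of H (binary 1001), so error is at position 9.
Correct: flip bit 9 of r = 001110010001001 to get c = 001110011001001.
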